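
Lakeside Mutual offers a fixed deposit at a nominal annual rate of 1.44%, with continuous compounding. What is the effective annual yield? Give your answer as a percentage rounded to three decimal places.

1.450%

With continuous compounding, EAR = e^0.0144 − 1.
e^0.0144 = 1.014504, so EAR = 0.014504 = 1.450%.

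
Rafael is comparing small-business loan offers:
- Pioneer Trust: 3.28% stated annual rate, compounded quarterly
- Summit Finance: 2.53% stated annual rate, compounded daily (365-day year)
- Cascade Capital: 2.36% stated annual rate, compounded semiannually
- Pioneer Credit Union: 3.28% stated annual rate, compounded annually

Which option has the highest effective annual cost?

Pioneer Trust

Pioneer Trust: (1 + 0.0328/4)^4 − 1 = 3.321%
Summit Finance: (1 + 0.0253/365)^365 − 1 = 2.562%
Cascade Capital: (1 + 0.0236/2)^2 − 1 = 2.374%
Pioneer Credit Union: compounded annually, EAR = 3.280%
The highest effective annual rate is Pioneer Trust at 3.321%.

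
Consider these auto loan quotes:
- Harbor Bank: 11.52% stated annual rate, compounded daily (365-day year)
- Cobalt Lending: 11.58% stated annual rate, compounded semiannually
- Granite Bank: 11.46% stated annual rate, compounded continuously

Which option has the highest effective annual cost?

Harbor Bank: (1 + 0.1152/365)^365 − 1 = 12.208%
Cobalt Lending: (1 + 0.1158/2)^2 − 1 = 11.915%
Granite Bank: e^0.1146 − 1 = 12.142%
The highest effective annual rate is Harbor Bank at 12.208%.

Harbor Bank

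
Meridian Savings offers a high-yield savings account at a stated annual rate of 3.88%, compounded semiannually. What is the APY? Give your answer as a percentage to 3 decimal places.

EAR = (1 + 0.0388/2)^2 − 1.
= 1.039176 − 1 = 3.918%.

3.918%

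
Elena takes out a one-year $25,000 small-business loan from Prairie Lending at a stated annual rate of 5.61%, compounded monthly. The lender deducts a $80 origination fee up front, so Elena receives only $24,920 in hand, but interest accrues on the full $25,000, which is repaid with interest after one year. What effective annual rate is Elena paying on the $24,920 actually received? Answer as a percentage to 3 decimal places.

Amount owed after one year: 25,000 × (1 + 0.0561/12)^12 = 25,000 × 1.057565 = $26,439.13.
Effective rate on net proceeds: 26,439.13 / 24,920 − 1 = 0.060960 = 6.096%.

6.096%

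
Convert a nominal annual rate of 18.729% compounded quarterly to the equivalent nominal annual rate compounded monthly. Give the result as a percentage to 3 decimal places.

EAR = (1 + 0.18729/4)^4 − 1 = 0.200859.
Solve (1 + r/12)^12 = 1.200859: r/12 = 1.200859^(1/12) − 1 = 0.015370, so r = 0.184441 = 18.444%.

18.444%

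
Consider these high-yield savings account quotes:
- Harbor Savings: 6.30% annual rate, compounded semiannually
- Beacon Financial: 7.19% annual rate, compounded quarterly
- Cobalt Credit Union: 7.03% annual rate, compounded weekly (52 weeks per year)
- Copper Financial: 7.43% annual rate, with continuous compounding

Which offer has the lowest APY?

Harbor Savings

Harbor Savings: (1 + 0.0630/2)^2 − 1 = 6.399%
Beacon Financial: (1 + 0.0719/4)^4 − 1 = 7.386%
Cobalt Credit Union: (1 + 0.0703/52)^52 − 1 = 7.278%
Copper Financial: e^0.0743 − 1 = 7.713%
The lowest effective annual rate is Harbor Savings at 6.399%.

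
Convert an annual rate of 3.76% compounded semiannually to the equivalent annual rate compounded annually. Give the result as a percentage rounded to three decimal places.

EAR = (1 + 0.0376/2)^2 − 1 = 0.037953.
Compounded annually, the equivalent nominal rate is the EAR itself: 3.795%.

3.795%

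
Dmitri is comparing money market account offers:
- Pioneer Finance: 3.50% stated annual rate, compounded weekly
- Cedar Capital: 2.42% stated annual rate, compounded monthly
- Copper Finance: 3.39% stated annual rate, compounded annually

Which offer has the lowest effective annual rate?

Cedar Capital

Pioneer Finance: (1 + 0.0350/52)^52 − 1 = 3.561%
Cedar Capital: (1 + 0.0242/12)^12 − 1 = 2.447%
Copper Finance: compounded annually, EAR = 3.390%
The lowest effective annual rate is Cedar Capital at 2.447%.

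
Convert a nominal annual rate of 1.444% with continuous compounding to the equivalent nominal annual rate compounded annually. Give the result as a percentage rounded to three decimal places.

1.454%

EAR under continuous compounding: e^0.01444 − 1 = 0.014545.
Compounded annually, the equivalent nominal rate is the EAR itself: 1.454%.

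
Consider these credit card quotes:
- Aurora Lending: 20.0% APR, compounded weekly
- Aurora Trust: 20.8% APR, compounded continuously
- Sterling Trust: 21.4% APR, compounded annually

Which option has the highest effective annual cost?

Aurora Trust

Aurora Lending: (1 + 0.200/52)^52 − 1 = 22.093%
Aurora Trust: e^0.208 − 1 = 23.121%
Sterling Trust: compounded annually, EAR = 21.400%
The highest effective annual rate is Aurora Trust at 23.121%.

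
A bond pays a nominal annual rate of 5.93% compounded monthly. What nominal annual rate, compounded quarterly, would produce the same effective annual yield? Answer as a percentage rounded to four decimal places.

EAR = (1 + 0.0593/12)^12 − 1 = 0.060939.
Solve (1 + r/4)^4 = 1.060939: r/4 = 1.060939^(1/4) − 1 = 0.014898, so r = 0.059594 = 5.9594%.

5.9594%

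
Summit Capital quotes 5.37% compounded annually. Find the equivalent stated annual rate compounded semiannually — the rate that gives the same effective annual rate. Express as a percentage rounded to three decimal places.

5.300%

Compounded annually, EAR = nominal = 0.053700.
Solve (1 + r/2)^2 = 1.053700: r/2 = 1.053700^(1/2) − 1 = 0.026499, so r = 0.052998 = 5.300%.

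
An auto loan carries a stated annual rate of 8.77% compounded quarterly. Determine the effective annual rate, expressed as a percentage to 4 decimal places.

EAR = (1 + 0.0877/4)^4 − 1.
= (1 + 0.021925)^4 − 1 = 1.090627 − 1 = 9.0627%.

9.0627%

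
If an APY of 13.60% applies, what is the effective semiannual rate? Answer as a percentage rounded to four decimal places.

The per-half-year rate i satisfies (1 + i)^2 = 1 + 0.1360.
i = 1.1360^(1/2) − 1 = 0.0658330 = 6.5833%.

6.5833%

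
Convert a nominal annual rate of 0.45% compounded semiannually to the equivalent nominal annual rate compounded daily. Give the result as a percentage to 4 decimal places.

EAR = (1 + 0.0045/2)^2 − 1 = 0.004505.
Solve (1 + r/365)^365 = 1.004505: r/365 = 1.004505^(1/365) − 1 = 0.000012, so r = 0.004495 = 0.4495%.

0.4495%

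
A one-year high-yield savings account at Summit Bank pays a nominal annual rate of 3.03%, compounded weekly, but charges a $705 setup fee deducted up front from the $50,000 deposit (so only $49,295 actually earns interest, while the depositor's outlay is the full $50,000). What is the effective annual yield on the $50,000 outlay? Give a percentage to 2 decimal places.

Value after one year: 49,295 × (1 + 0.0303/52)^52 = 49,295 × 1.030755 = $50,811.05.
Effective yield on the $50,000 outlay: 50,811.05 / 50,000 − 1 = 0.016221 = 1.62%.

1.62%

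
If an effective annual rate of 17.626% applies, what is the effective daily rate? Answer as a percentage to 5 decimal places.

The per-day rate i satisfies (1 + i)^365 = 1 + 0.17626.
i = 1.17626^(1/365) − 1 = 0.0004449 = 0.04449%.

0.04449%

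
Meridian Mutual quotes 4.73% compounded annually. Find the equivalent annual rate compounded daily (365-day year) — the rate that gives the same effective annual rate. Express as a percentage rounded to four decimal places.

4.6218%

Compounded annually, EAR = nominal = 0.047300.
Solve (1 + r/365)^365 = 1.047300: r/365 = 1.047300^(1/365) − 1 = 0.000127, so r = 0.046218 = 4.6218%.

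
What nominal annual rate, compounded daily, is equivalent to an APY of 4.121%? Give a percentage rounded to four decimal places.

4.0386%

(1 + r/365)^365 − 1 = 0.04121, so 1 + r/365 = 1.04121^(1/365).
r/365 = 0.000111, so r = 0.040386 = 4.0386%.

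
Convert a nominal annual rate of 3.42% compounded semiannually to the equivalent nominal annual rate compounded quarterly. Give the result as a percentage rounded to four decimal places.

3.4055%

EAR = (1 + 0.0342/2)^2 − 1 = 0.034492.
Solve (1 + r/4)^4 = 1.034492: r/4 = 1.034492^(1/4) − 1 = 0.008514, so r = 0.034055 = 3.4055%.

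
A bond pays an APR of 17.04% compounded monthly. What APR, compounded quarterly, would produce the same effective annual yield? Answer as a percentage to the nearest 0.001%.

EAR = (1 + 0.1704/12)^12 − 1 = 0.184359.
Solve (1 + r/4)^4 = 1.184359: r/4 = 1.184359^(1/4) − 1 = 0.043208, so r = 0.172831 = 17.283%.

17.283%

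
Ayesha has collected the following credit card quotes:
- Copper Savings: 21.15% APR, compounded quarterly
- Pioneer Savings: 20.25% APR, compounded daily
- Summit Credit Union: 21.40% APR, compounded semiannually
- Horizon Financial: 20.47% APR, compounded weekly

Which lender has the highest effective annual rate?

Copper Savings: (1 + 0.2115/4)^4 − 1 = 22.887%
Pioneer Savings: (1 + 0.2025/365)^365 − 1 = 22.439%
Summit Credit Union: (1 + 0.2140/2)^2 − 1 = 22.545%
Horizon Financial: (1 + 0.2047/52)^52 − 1 = 22.666%
The highest effective annual rate is Copper Savings at 22.887%.

Copper Savings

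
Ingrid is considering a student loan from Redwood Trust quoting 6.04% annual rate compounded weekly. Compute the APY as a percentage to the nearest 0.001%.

EAR = (1 + 0.0604/52)^52 − 1.
= 1.062224 − 1 = 6.222%.

6.222%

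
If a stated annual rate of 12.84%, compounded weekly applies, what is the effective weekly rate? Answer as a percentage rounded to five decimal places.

0.24692%

With a nominal annual rate compounded weekly, the periodic rate is the nominal rate divided by 52.
i = 0.1284 / 52 = 0.0024692 = 0.24692%.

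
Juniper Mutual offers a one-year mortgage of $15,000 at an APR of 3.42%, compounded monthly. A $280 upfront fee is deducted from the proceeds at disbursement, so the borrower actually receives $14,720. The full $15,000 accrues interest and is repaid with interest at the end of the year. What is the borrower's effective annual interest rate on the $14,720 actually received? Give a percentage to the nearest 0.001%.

5.442%

Amount owed after one year: 15,000 × (1 + 0.0342/12)^12 = 15,000 × 1.034741 = $15,521.12.
Effective rate on net proceeds: 15,521.12 / 14,720 − 1 = 0.054424 = 5.442%.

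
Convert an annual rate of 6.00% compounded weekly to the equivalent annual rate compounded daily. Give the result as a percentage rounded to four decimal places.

5.9970%

EAR = (1 + 0.0600/52)^52 − 1 = 0.061800.
Solve (1 + r/365)^365 = 1.061800: r/365 = 1.061800^(1/365) − 1 = 0.000164, so r = 0.059970 = 5.9970%.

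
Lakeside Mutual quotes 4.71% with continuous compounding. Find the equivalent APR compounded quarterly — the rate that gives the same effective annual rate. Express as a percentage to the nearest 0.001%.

4.738%

EAR under continuous compounding: e^0.0471 − 1 = 0.048227.
Solve (1 + r/4)^4 = 1.048227: r/4 = 1.048227^(1/4) − 1 = 0.011845, so r = 0.047378 = 4.738%.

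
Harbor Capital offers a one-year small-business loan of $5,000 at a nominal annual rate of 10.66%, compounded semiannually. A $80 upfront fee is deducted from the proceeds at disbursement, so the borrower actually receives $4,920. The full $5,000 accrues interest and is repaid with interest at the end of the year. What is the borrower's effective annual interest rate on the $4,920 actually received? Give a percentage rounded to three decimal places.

12.748%

Amount owed after one year: 5,000 × (1 + 0.1066/2)^2 = 5,000 × 1.109441 = $5,547.20.
Effective rate on net proceeds: 5,547.20 / 4,920 − 1 = 0.127481 = 12.748%.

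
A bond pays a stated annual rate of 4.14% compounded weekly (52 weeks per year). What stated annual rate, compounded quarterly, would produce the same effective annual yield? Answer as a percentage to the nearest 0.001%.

4.160%

EAR = (1 + 0.0414/52)^52 − 1 = 0.042252.
Solve (1 + r/4)^4 = 1.042252: r/4 = 1.042252^(1/4) − 1 = 0.010400, so r = 0.041598 = 4.160%.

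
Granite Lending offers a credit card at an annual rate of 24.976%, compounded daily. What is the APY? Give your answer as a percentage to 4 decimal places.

EAR = (1 + 0.24976/365)^365 − 1.
= 1.283608 − 1 = 28.3608%.

28.3608%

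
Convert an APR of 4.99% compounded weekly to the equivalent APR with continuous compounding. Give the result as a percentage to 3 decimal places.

EAR = (1 + 0.0499/52)^52 − 1 = 0.051141.
Equivalent continuous rate: r = ln(1 + 0.051141) = 0.049876 = 4.988%.

4.988%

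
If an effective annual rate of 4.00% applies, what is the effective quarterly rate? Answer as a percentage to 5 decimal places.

The per-quarter rate i satisfies (1 + i)^4 = 1 + 0.0400.
i = 1.0400^(1/4) − 1 = 0.0098534 = 0.98534%.

0.98534%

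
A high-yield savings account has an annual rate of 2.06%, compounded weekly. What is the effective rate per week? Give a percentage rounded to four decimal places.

0.0396%

With a nominal annual rate compounded weekly, the periodic rate is the nominal rate divided by 52.
i = 0.0206 / 52 = 0.0003962 = 0.0396%.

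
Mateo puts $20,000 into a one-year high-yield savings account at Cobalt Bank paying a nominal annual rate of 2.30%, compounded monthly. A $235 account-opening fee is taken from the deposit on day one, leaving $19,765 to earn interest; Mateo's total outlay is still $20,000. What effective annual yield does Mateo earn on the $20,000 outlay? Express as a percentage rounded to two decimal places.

Value after one year: 19,765 × (1 + 0.0230/12)^12 = 19,765 × 1.023244 = $20,224.42.
Effective yield on the $20,000 outlay: 20,224.42 / 20,000 − 1 = 0.011221 = 1.12%.

1.12%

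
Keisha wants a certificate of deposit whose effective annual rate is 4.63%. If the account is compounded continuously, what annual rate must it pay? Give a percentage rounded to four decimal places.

Continuous: nominal r satisfies e^r − 1 = 0.0463.
r = ln(1 + 0.0463) = ln(1.0463) = 0.045260 = 4.5260%.

4.5260%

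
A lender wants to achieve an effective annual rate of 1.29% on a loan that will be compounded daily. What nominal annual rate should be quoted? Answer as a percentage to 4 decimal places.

(1 + r/365)^365 − 1 = 0.0129, so 1 + r/365 = 1.0129^(1/365).
r/365 = 0.000035, so r = 0.012818 = 1.2818%.

1.2818%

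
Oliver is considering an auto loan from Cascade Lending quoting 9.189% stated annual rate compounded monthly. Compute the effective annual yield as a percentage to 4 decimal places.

9.5861%

EAR = (1 + 0.09189/12)^12 − 1.
= (1 + 0.007658)^12 − 1 = 1.095861 − 1 = 9.5861%.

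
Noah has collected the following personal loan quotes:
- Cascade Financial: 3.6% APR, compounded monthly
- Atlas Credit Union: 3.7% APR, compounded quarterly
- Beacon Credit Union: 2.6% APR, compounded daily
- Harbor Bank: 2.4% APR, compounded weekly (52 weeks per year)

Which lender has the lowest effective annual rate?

Harbor Bank

Cascade Financial: (1 + 0.036/12)^12 − 1 = 3.660%
Atlas Credit Union: (1 + 0.037/4)^4 − 1 = 3.752%
Beacon Credit Union: (1 + 0.026/365)^365 − 1 = 2.634%
Harbor Bank: (1 + 0.024/52)^52 − 1 = 2.428%
The lowest effective annual rate is Harbor Bank at 2.428%.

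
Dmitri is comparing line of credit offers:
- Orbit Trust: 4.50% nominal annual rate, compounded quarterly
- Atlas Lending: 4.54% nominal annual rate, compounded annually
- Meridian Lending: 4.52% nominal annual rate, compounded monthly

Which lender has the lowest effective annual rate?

Orbit Trust: (1 + 0.0450/4)^4 − 1 = 4.577%
Atlas Lending: compounded annually, EAR = 4.540%
Meridian Lending: (1 + 0.0452/12)^12 − 1 = 4.615%
The lowest effective annual rate is Atlas Lending at 4.540%.

Atlas Lending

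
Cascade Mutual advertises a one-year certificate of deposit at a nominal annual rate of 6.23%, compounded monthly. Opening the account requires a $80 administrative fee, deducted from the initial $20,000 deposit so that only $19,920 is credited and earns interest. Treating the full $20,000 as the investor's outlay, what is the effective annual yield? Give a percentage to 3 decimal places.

5.985%

Value after one year: 19,920 × (1 + 0.0623/12)^12 = 19,920 × 1.064110 = $21,197.07.
Effective yield on the $20,000 outlay: 21,197.07 / 20,000 − 1 = 0.059854 = 5.985%.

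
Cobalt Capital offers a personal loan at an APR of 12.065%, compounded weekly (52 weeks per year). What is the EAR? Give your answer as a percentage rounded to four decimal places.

12.8072%

EAR = (1 + 0.12065/52)^52 − 1.
= 1.128072 − 1 = 12.8072%.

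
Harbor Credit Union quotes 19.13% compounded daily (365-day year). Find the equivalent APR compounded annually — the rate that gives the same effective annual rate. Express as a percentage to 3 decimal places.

EAR = (1 + 0.1913/365)^365 − 1 = 0.210762.
Compounded annually, the equivalent nominal rate is the EAR itself: 21.076%.

21.076%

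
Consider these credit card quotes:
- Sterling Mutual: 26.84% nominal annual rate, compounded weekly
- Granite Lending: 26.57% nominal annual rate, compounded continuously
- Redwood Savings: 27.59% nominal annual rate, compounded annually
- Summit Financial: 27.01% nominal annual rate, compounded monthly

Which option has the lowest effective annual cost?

Sterling Mutual: (1 + 0.2684/52)^52 − 1 = 30.697%
Granite Lending: e^0.2657 − 1 = 30.434%
Redwood Savings: compounded annually, EAR = 27.590%
Summit Financial: (1 + 0.2701/12)^12 − 1 = 30.618%
The lowest effective annual rate is Redwood Savings at 27.590%.

Redwood Savings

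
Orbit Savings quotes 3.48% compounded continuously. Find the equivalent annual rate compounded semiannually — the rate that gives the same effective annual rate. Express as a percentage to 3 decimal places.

3.510%

EAR under continuous compounding: e^0.0348 − 1 = 0.035413.
Solve (1 + r/2)^2 = 1.035413: r/2 = 1.035413^(1/2) − 1 = 0.017552, so r = 0.035105 = 3.510%.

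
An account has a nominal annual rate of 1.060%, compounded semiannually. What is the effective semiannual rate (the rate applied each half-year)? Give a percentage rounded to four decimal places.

With a nominal annual rate compounded semiannually, the periodic rate is the nominal rate divided by 2.
i = 0.01060 / 2 = 0.0053000 = 0.5300%.

0.5300%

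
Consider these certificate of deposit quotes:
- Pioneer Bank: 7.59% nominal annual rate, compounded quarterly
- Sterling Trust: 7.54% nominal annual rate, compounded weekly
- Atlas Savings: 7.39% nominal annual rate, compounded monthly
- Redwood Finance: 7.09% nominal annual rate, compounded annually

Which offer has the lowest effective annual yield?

Pioneer Bank: (1 + 0.0759/4)^4 − 1 = 7.809%
Sterling Trust: (1 + 0.0754/52)^52 − 1 = 7.826%
Atlas Savings: (1 + 0.0739/12)^12 − 1 = 7.646%
Redwood Finance: compounded annually, EAR = 7.090%
The lowest effective annual rate is Redwood Finance at 7.090%.

Redwood Finance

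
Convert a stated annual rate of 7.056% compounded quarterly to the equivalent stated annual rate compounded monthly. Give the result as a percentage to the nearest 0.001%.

7.015%

EAR = (1 + 0.07056/4)^4 − 1 = 0.072449.
Solve (1 + r/12)^12 = 1.072449: r/12 = 1.072449^(1/12) − 1 = 0.005846, so r = 0.070149 = 7.015%.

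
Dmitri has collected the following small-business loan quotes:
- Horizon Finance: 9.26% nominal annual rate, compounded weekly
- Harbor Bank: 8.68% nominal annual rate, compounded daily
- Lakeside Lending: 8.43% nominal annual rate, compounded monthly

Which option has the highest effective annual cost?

Horizon Finance: (1 + 0.0926/52)^52 − 1 = 9.693%
Harbor Bank: (1 + 0.0868/365)^365 − 1 = 9.067%
Lakeside Lending: (1 + 0.0843/12)^12 − 1 = 8.763%
The highest effective annual rate is Horizon Finance at 9.693%.

Horizon Finance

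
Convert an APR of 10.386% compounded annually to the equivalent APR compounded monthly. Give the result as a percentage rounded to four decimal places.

Compounded annually, EAR = nominal = 0.103860.
Solve (1 + r/12)^12 = 1.103860: r/12 = 1.103860^(1/12) − 1 = 0.008268, so r = 0.099221 = 9.9221%.

9.9221%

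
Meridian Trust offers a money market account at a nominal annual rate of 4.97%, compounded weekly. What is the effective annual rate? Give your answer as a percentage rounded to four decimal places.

5.0931%

EAR = (1 + 0.0497/52)^52 − 1.
= 1.050931 − 1 = 5.0931%.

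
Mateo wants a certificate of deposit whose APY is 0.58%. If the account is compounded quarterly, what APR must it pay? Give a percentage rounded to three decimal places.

0.579%

(1 + r/4)^4 − 1 = 0.0058, so 1 + r/4 = 1.0058^(1/4).
r/4 = 0.001447, so r = 0.005787 = 0.579%.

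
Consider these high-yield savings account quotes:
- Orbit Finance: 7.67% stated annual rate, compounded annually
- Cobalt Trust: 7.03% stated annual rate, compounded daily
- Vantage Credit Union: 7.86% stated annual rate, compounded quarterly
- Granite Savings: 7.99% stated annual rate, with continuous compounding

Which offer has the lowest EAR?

Orbit Finance: compounded annually, EAR = 7.670%
Cobalt Trust: (1 + 0.0703/365)^365 − 1 = 7.282%
Vantage Credit Union: (1 + 0.0786/4)^4 − 1 = 8.095%
Granite Savings: e^0.0799 − 1 = 8.318%
The lowest effective annual rate is Cobalt Trust at 7.282%.

Cobalt Trust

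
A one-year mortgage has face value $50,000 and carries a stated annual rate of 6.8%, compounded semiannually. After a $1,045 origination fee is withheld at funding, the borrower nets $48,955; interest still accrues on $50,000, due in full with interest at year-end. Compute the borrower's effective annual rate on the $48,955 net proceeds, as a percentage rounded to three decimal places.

9.198%

Amount owed after one year: 50,000 × (1 + 0.068/2)^2 = 50,000 × 1.069156 = $53,457.80.
Effective rate on net proceeds: 53,457.80 / 48,955 − 1 = 0.091978 = 9.198%.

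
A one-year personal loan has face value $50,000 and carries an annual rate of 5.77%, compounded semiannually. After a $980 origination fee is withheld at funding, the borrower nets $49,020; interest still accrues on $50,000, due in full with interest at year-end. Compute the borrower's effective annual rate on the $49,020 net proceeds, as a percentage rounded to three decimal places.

7.969%

Amount owed after one year: 50,000 × (1 + 0.0577/2)^2 = 50,000 × 1.058532 = $52,926.62.
Effective rate on net proceeds: 52,926.62 / 49,020 − 1 = 0.079694 = 7.969%.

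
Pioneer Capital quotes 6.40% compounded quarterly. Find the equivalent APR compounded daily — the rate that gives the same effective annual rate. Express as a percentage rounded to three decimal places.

EAR = (1 + 0.0640/4)^4 − 1 = 0.065552.
Solve (1 + r/365)^365 = 1.065552: r/365 = 1.065552^(1/365) − 1 = 0.000174, so r = 0.063499 = 6.350%.

6.350%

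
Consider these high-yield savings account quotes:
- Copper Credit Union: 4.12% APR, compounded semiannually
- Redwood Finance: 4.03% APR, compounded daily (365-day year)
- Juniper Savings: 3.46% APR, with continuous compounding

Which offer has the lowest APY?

Copper Credit Union: (1 + 0.0412/2)^2 − 1 = 4.162%
Redwood Finance: (1 + 0.0403/365)^365 − 1 = 4.112%
Juniper Savings: e^0.0346 − 1 = 3.521%
The lowest effective annual rate is Juniper Savings at 3.521%.

Juniper Savings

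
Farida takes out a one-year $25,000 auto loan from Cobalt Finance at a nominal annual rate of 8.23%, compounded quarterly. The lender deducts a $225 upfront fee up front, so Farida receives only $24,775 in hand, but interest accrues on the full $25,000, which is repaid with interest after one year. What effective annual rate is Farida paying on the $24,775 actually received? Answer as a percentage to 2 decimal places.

9.47%

Amount owed after one year: 25,000 × (1 + 0.0823/4)^4 = 25,000 × 1.084875 = $27,121.88.
Effective rate on net proceeds: 27,121.88 / 24,775 − 1 = 0.094728 = 9.47%.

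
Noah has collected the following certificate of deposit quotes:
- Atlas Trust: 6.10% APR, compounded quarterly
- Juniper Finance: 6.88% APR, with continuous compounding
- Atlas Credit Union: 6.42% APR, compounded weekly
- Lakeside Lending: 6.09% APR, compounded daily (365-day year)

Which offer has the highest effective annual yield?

Atlas Trust: (1 + 0.0610/4)^4 − 1 = 6.241%
Juniper Finance: e^0.0688 − 1 = 7.122%
Atlas Credit Union: (1 + 0.0642/52)^52 − 1 = 6.626%
Lakeside Lending: (1 + 0.0609/365)^365 − 1 = 6.279%
The highest effective annual rate is Juniper Finance at 7.122%.

Juniper Finance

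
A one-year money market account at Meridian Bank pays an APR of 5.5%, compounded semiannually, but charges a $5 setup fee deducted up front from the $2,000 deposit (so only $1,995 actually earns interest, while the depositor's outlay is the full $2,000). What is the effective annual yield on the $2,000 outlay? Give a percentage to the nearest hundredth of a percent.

5.31%

Value after one year: 1,995 × (1 + 0.055/2)^2 = 1,995 × 1.055756 = $2,106.23.
Effective yield on the $2,000 outlay: 2,106.23 / 2,000 − 1 = 0.053117 = 5.31%.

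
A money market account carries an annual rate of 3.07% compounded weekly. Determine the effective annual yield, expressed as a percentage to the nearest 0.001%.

EAR = (1 + 0.0307/52)^52 − 1.
= (1 + 0.000590)^52 − 1 = 1.031167 − 1 = 3.117%.

3.117%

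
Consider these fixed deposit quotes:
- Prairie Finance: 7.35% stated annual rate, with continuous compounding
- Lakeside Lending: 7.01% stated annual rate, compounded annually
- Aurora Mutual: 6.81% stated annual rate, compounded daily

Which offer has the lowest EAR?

Lakeside Lending

Prairie Finance: e^0.0735 − 1 = 7.627%
Lakeside Lending: compounded annually, EAR = 7.010%
Aurora Mutual: (1 + 0.0681/365)^365 − 1 = 7.047%
The lowest effective annual rate is Lakeside Lending at 7.010%.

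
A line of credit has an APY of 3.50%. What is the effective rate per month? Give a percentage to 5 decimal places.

0.28709%

The per-month rate i satisfies (1 + i)^12 = 1 + 0.0350.
i = 1.0350^(1/12) − 1 = 0.0028709 = 0.28709%.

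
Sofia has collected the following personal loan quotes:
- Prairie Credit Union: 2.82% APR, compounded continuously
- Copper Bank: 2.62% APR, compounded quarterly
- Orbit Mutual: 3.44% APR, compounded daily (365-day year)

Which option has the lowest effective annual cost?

Copper Bank

Prairie Credit Union: e^0.0282 − 1 = 2.860%
Copper Bank: (1 + 0.0262/4)^4 − 1 = 2.646%
Orbit Mutual: (1 + 0.0344/365)^365 − 1 = 3.500%
The lowest effective annual rate is Copper Bank at 2.646%.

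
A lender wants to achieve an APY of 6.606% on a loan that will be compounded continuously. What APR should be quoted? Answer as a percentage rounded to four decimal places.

6.3970%

Continuous: nominal r satisfies e^r − 1 = 0.06606.
r = ln(1 + 0.06606) = ln(1.06606) = 0.063970 = 6.3970%.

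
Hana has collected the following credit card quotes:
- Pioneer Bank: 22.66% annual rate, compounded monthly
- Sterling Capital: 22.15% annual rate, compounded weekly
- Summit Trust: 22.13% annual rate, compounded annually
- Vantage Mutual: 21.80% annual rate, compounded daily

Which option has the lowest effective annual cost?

Summit Trust

Pioneer Bank: (1 + 0.2266/12)^12 − 1 = 25.168%
Sterling Capital: (1 + 0.2215/52)^52 − 1 = 24.736%
Summit Trust: compounded annually, EAR = 22.130%
Vantage Mutual: (1 + 0.2180/365)^365 − 1 = 24.351%
The lowest effective annual rate is Summit Trust at 22.130%.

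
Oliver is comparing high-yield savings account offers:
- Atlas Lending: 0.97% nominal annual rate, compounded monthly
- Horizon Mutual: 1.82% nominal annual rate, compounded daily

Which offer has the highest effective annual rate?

Atlas Lending: (1 + 0.0097/12)^12 − 1 = 0.974%
Horizon Mutual: (1 + 0.0182/365)^365 − 1 = 1.837%
The highest effective annual rate is Horizon Mutual at 1.837%.

Horizon Mutual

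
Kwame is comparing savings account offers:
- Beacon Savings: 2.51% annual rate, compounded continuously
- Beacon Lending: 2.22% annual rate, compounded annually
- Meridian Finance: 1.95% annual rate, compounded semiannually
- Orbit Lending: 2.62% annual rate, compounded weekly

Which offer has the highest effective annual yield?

Orbit Lending

Beacon Savings: e^0.0251 − 1 = 2.542%
Beacon Lending: compounded annually, EAR = 2.220%
Meridian Finance: (1 + 0.0195/2)^2 − 1 = 1.960%
Orbit Lending: (1 + 0.0262/52)^52 − 1 = 2.654%
The highest effective annual rate is Orbit Lending at 2.654%.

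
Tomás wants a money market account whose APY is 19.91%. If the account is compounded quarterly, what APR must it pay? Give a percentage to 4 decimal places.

18.5755%

(1 + r/4)^4 − 1 = 0.1991, so 1 + r/4 = 1.1991^(1/4).
r/4 = 0.046439, so r = 0.185755 = 18.5755%.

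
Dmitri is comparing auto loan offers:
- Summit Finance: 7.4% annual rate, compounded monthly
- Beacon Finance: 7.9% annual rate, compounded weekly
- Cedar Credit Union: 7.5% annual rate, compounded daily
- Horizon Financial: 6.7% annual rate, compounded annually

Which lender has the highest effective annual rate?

Summit Finance: (1 + 0.074/12)^12 − 1 = 7.656%
Beacon Finance: (1 + 0.079/52)^52 − 1 = 8.214%
Cedar Credit Union: (1 + 0.075/365)^365 − 1 = 7.788%
Horizon Financial: compounded annually, EAR = 6.700%
The highest effective annual rate is Beacon Finance at 8.214%.

Beacon Finance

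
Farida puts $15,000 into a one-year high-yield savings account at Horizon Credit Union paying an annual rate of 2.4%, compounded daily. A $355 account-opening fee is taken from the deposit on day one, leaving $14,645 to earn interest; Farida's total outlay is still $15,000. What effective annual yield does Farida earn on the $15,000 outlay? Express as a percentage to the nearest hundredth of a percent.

Value after one year: 14,645 × (1 + 0.024/365)^365 = 14,645 × 1.024290 = $15,000.72.
Effective yield on the $15,000 outlay: 15,000.72 / 15,000 − 1 = 0.000048 = 0.00%.

0.00%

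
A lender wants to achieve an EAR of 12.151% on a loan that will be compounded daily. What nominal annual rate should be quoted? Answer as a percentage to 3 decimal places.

(1 + r/365)^365 − 1 = 0.12151, so 1 + r/365 = 1.12151^(1/365).
r/365 = 0.000314, so r = 0.114694 = 11.469%.

11.469%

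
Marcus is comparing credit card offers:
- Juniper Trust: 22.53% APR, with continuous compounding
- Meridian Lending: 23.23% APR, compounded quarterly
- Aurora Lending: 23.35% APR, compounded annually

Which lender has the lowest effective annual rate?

Aurora Lending

Juniper Trust: e^0.2253 − 1 = 25.270%
Meridian Lending: (1 + 0.2323/4)^4 − 1 = 25.333%
Aurora Lending: compounded annually, EAR = 23.350%
The lowest effective annual rate is Aurora Lending at 23.350%.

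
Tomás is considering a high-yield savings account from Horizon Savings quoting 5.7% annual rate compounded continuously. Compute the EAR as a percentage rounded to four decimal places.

5.8656%

With continuous compounding, EAR = e^0.057 − 1.
e^0.057 = 1.058656, so EAR = 0.058656 = 5.8656%.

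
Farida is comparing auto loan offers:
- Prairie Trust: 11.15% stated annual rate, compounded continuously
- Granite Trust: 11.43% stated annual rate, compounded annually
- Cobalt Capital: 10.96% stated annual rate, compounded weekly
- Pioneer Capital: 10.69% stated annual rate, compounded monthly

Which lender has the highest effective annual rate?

Prairie Trust: e^0.1115 − 1 = 11.795%
Granite Trust: compounded annually, EAR = 11.430%
Cobalt Capital: (1 + 0.1096/52)^52 − 1 = 11.570%
Pioneer Capital: (1 + 0.1069/12)^12 − 1 = 11.230%
The highest effective annual rate is Prairie Trust at 11.795%.

Prairie Trust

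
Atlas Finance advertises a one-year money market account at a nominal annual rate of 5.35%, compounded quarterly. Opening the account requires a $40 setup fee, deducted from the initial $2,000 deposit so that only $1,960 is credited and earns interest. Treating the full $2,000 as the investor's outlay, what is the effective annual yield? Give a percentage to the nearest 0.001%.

Value after one year: 1,960 × (1 + 0.0535/4)^4 = 1,960 × 1.054583 = $2,066.98.
Effective yield on the $2,000 outlay: 2,066.98 / 2,000 − 1 = 0.033491 = 3.349%.

3.349%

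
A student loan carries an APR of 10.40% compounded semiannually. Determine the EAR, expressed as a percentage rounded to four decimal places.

EAR = (1 + 0.1040/2)^2 − 1.
= 1.106704 − 1 = 10.6704%.

10.6704%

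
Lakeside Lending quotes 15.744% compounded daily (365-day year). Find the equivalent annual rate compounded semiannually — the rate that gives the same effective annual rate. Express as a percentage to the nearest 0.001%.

16.377%

EAR = (1 + 0.15744/365)^365 − 1 = 0.170471.
Solve (1 + r/2)^2 = 1.170471: r/2 = 1.170471^(1/2) − 1 = 0.081883, so r = 0.163766 = 16.377%.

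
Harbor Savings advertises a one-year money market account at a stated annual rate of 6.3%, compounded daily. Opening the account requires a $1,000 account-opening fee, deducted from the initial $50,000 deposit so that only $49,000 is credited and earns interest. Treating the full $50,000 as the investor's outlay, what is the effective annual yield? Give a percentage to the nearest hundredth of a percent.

Value after one year: 49,000 × (1 + 0.063/365)^365 = 49,000 × 1.065021 = $52,186.03.
Effective yield on the $50,000 outlay: 52,186.03 / 50,000 − 1 = 0.043721 = 4.37%.

4.37%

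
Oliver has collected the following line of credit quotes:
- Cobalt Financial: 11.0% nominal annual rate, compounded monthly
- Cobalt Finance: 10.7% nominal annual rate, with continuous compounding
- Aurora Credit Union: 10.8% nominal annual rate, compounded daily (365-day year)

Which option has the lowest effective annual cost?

Cobalt Finance

Cobalt Financial: (1 + 0.110/12)^12 − 1 = 11.572%
Cobalt Finance: e^0.107 − 1 = 11.293%
Aurora Credit Union: (1 + 0.108/365)^365 − 1 = 11.403%
The lowest effective annual rate is Cobalt Finance at 11.293%.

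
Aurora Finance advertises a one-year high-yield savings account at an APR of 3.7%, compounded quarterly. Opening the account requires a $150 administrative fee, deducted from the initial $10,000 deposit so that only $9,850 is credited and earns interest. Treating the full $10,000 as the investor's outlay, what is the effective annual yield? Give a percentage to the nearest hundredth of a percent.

Value after one year: 9,850 × (1 + 0.037/4)^4 = 9,850 × 1.037517 = $10,219.54.
Effective yield on the $10,000 outlay: 10,219.54 / 10,000 − 1 = 0.021954 = 2.20%.

2.20%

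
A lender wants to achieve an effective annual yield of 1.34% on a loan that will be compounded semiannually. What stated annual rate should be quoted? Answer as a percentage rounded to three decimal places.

1.336%

(1 + r/2)^2 − 1 = 0.0134, so 1 + r/2 = 1.0134^(1/2).
r/2 = 0.006678, so r = 0.013355 = 1.336%.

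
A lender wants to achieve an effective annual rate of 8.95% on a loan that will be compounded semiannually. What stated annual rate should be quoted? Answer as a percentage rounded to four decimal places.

8.7582%

(1 + r/2)^2 − 1 = 0.0895, so 1 + r/2 = 1.0895^(1/2).
r/2 = 0.043791, so r = 0.087582 = 8.7582%.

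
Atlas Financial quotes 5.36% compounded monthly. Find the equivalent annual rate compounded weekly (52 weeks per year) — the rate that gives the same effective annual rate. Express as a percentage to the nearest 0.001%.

EAR = (1 + 0.0536/12)^12 − 1 = 0.054937.
Solve (1 + r/52)^52 = 1.054937: r/52 = 1.054937^(1/52) − 1 = 0.001029, so r = 0.053508 = 5.351%.

5.351%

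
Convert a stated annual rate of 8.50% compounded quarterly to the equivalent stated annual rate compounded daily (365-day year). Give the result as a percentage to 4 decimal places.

8.4119%

EAR = (1 + 0.0850/4)^4 − 1 = 0.087748.
Solve (1 + r/365)^365 = 1.087748: r/365 = 1.087748^(1/365) − 1 = 0.000230, so r = 0.084119 = 8.4119%.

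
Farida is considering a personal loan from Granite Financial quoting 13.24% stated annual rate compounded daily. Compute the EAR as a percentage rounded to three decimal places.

EAR = (1 + 0.1324/365)^365 − 1.
= (1 + 0.000363)^365 − 1 = 1.141537 − 1 = 14.154%.

14.154%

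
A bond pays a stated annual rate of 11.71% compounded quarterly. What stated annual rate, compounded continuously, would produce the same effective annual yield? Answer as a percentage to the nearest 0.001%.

11.542%

EAR = (1 + 0.1171/4)^4 − 1 = 0.122343.
Equivalent continuous rate: r = ln(1 + 0.122343) = 0.115419 = 11.542%.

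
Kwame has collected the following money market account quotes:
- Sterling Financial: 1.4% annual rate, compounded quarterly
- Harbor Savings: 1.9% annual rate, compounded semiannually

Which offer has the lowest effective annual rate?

Sterling Financial

Sterling Financial: (1 + 0.014/4)^4 − 1 = 1.407%
Harbor Savings: (1 + 0.019/2)^2 − 1 = 1.909%
The lowest effective annual rate is Sterling Financial at 1.407%.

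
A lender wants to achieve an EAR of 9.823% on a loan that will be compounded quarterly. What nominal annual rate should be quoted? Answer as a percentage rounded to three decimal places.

(1 + r/4)^4 − 1 = 0.09823, so 1 + r/4 = 1.09823^(1/4).
r/4 = 0.023701, so r = 0.094806 = 9.481%.

9.481%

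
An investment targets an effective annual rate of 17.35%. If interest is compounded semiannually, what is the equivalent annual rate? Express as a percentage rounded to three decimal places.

(1 + r/2)^2 − 1 = 0.1735, so 1 + r/2 = 1.1735^(1/2).
r/2 = 0.083282, so r = 0.166564 = 16.656%.

16.656%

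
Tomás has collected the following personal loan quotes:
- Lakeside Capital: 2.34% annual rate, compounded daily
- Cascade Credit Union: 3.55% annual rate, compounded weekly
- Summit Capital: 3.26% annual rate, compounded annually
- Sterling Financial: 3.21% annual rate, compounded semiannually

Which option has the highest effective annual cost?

Lakeside Capital: (1 + 0.0234/365)^365 − 1 = 2.368%
Cascade Credit Union: (1 + 0.0355/52)^52 − 1 = 3.613%
Summit Capital: compounded annually, EAR = 3.260%
Sterling Financial: (1 + 0.0321/2)^2 − 1 = 3.236%
The highest effective annual rate is Cascade Credit Union at 3.613%.

Cascade Credit Union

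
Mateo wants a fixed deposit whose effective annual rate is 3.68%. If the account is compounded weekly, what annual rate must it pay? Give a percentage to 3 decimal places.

(1 + r/52)^52 − 1 = 0.0368, so 1 + r/52 = 1.0368^(1/52).
r/52 = 0.000695, so r = 0.036152 = 3.615%.

3.615%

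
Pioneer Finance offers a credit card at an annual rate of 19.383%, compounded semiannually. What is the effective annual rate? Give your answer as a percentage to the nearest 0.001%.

EAR = (1 + 0.19383/2)^2 − 1.
= (1 + 0.096915)^2 − 1 = 1.203223 − 1 = 20.322%.

20.322%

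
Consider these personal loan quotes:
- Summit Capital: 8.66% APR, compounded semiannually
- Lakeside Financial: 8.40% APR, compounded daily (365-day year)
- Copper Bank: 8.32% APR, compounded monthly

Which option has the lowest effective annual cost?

Copper Bank

Summit Capital: (1 + 0.0866/2)^2 − 1 = 8.847%
Lakeside Financial: (1 + 0.0840/365)^365 − 1 = 8.762%
Copper Bank: (1 + 0.0832/12)^12 − 1 = 8.645%
The lowest effective annual rate is Copper Bank at 8.645%.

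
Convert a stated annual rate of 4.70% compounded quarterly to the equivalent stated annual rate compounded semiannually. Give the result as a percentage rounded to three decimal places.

EAR = (1 + 0.0470/4)^4 − 1 = 0.047835.
Solve (1 + r/2)^2 = 1.047835: r/2 = 1.047835^(1/2) − 1 = 0.023638, so r = 0.047276 = 4.728%.

4.728%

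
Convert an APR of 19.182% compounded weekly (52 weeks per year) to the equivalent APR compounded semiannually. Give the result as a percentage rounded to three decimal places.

EAR = (1 + 0.19182/52)^52 − 1 = 0.211025.
Solve (1 + r/2)^2 = 1.211025: r/2 = 1.211025^(1/2) − 1 = 0.100466, so r = 0.200932 = 20.093%.

20.093%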